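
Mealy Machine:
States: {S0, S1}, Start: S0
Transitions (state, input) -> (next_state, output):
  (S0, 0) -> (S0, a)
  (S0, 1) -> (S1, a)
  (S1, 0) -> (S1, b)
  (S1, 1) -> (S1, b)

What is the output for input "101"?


Step-by-step:
  (S0, 1) -> (S1, a)
  (S1, 0) -> (S1, b)
  (S1, 1) -> (S1, b)

"abb"


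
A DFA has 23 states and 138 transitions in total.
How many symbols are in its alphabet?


Each state has exactly one transition per symbol.
|alphabet| = transitions / states = 138 / 23 = 6

6


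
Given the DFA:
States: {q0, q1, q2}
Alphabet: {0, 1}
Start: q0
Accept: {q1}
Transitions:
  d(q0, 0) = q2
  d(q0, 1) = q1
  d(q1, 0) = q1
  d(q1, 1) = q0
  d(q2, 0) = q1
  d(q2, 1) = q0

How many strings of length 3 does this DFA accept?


Enumerating all length-3 strings:
  "000" -> q1 [accept]
  "001" -> q0 [reject]
  "010" -> q2 [reject]
  "011" -> q1 [accept]
  "100" -> q1 [accept]
  "101" -> q0 [reject]
  "110" -> q2 [reject]
  "111" -> q1 [accept]

4 out of 8


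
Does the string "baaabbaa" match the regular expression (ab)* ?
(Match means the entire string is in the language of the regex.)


|string| = 8; first = 'b'; last = 'a'

No, "baaabbaa" does not match (ab)*


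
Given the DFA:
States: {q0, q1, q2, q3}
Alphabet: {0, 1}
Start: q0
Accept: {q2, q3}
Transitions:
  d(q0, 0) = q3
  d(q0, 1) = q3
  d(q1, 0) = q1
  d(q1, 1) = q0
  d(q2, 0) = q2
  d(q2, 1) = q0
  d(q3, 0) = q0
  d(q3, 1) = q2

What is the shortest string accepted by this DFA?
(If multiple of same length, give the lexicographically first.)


BFS by string length (lex-first path to each state shown):
  len 0: q0<-""
  len 1: q3<-"0"
Found accept state at length 1.

"0"


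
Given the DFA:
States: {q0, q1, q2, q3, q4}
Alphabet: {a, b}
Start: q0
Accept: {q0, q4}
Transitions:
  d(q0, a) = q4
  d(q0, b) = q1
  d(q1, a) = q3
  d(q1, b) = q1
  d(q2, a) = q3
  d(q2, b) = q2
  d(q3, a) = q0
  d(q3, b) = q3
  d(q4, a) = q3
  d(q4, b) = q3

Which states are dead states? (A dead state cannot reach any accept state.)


Forward reachability from each state:
  q0 -> reaches accept state q0 (live)
  q1 -> reaches accept state q0 (live)
  q2 -> reaches accept state q0 (live)
  q3 -> reaches accept state q0 (live)
  q4 -> reaches accept state q0 (live)

None (all states can reach an accept state)


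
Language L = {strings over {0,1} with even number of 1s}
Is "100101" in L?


count('1') = 3; 3 mod 2 = 1

No, "100101" is not in L


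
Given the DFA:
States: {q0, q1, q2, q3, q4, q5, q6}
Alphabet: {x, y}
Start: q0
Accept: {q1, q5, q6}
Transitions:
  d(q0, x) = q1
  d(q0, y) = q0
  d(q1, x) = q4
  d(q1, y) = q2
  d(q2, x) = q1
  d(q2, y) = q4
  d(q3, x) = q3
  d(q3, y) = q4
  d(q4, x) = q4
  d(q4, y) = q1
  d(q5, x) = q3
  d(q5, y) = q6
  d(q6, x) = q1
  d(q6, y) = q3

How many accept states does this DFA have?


Accept states listed: {q1, q5, q6}
Counting: q1(1) q5(2) q6(3)

3


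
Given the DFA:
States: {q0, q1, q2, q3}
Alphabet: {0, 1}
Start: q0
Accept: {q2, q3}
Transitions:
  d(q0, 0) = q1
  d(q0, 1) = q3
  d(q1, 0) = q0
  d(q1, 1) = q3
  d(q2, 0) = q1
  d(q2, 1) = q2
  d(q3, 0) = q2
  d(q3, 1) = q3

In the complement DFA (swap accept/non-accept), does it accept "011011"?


Trace: q0 -> q1 -> q3 -> q3 -> q2 -> q2 -> q2
Final: q2
Original accept: {q2, q3}
Complement: q2 is in original accept

No, complement rejects (original accepts)


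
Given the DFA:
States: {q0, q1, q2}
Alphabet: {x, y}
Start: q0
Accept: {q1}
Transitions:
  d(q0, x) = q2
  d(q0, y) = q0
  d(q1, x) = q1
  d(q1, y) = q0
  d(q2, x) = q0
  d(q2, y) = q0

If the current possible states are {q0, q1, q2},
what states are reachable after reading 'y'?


Apply transition on 'y' from each current state:
  d(q0, y) = q0
  d(q1, y) = q0
  d(q2, y) = q0

{q0}


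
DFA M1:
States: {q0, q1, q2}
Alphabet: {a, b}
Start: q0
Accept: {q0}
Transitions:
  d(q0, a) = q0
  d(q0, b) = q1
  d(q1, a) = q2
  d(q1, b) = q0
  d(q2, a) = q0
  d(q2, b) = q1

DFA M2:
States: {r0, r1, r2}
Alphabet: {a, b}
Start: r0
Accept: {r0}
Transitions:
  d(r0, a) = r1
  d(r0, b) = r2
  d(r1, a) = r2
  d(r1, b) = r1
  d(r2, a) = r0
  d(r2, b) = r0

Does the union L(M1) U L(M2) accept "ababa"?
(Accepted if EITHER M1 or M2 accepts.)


M1: final=q2 accepted=False
M2: final=r1 accepted=False

No, union rejects (neither accepts)


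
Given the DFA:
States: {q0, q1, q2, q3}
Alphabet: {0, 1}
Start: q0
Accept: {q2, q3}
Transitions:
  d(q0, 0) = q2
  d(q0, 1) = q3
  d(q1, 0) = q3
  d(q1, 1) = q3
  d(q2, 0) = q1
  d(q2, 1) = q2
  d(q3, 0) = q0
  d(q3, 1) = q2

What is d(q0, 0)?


Looking up transition d(q0, 0)

q2


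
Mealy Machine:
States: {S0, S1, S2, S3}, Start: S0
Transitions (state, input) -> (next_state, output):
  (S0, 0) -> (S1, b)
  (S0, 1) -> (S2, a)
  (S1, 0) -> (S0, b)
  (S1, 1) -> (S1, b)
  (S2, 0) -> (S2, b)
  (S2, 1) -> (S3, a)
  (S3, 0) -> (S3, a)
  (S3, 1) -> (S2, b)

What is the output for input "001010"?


Step-by-step:
  (S0, 0) -> (S1, b)
  (S1, 0) -> (S0, b)
  (S0, 1) -> (S2, a)
  (S2, 0) -> (S2, b)
  (S2, 1) -> (S3, a)
  (S3, 0) -> (S3, a)

"bbabaa"


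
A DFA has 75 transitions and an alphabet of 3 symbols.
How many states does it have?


Each state has exactly one transition per symbol.
states = transitions / |alphabet| = 75 / 3 = 25

25


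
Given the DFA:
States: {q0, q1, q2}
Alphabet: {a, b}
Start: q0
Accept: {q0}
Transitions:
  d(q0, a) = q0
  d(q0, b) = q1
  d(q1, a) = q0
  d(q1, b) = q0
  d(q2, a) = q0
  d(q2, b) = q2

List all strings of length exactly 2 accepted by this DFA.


All strings of length 2: 4 total
Accepted: 3

"aa", "ba", "bb"


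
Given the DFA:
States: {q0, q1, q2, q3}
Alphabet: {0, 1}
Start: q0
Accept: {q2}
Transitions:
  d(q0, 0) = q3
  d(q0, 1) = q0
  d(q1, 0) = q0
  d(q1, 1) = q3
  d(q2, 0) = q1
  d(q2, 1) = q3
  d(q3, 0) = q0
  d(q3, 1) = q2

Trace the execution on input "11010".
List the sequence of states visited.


Input: 11010
d(q0, 1) = q0
d(q0, 1) = q0
d(q0, 0) = q3
d(q3, 1) = q2
d(q2, 0) = q1


q0 -> q0 -> q0 -> q3 -> q2 -> q1


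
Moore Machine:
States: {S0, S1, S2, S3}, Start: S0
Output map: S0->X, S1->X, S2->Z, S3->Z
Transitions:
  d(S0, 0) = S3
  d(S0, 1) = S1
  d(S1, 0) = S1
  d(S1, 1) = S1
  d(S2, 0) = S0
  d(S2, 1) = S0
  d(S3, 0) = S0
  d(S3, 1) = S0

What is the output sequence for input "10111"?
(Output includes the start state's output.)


Start: S0 (output X)
  --1--> S1 (output X)
  --0--> S1 (output X)
  --1--> S1 (output X)
  --1--> S1 (output X)
  --1--> S1 (output X)

"XXXXXX"


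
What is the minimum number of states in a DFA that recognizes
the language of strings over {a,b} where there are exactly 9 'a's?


States: count = 0, 1, ..., 9 (that's 10 states), plus a dead state for count > 9.
Total: 10 + 1 = 11. Accept = count-9 state.

11


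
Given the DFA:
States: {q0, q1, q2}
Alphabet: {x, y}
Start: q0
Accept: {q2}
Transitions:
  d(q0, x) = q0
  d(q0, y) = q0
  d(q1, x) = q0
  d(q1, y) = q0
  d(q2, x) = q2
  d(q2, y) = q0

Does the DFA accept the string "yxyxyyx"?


Trace: q0 -> q0 -> q0 -> q0 -> q0 -> q0 -> q0 -> q0
Final state: q0
Accept states: {q2}

No, rejected (final state q0 is not an accept state)


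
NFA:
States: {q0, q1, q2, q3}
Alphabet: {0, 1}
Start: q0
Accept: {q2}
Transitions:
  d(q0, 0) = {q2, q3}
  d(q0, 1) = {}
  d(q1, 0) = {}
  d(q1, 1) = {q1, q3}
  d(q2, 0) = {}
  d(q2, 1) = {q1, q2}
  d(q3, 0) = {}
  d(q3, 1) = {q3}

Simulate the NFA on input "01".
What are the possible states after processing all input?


Start: {q0}
  --0--> {q2, q3}
  --1--> {q1, q2, q3}

{q1, q2, q3}


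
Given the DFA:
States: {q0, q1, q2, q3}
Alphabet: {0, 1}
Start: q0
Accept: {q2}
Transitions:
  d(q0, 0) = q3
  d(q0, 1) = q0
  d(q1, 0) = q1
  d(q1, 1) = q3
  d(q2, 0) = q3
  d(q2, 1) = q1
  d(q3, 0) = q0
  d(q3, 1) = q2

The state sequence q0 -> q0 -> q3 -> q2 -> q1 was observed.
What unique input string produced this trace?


Trace back each transition to find the symbol:
  q0 --[1]--> q0
  q0 --[0]--> q3
  q3 --[1]--> q2
  q2 --[1]--> q1

"1011"


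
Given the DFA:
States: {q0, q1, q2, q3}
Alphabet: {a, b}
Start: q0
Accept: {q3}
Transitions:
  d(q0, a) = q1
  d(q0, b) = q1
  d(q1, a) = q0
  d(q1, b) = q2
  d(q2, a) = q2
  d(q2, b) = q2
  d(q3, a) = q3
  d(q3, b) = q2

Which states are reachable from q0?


BFS from q0:
  layer 0: {q0}
  layer 1: {q1}
  layer 2: {q2}

{q0, q1, q2}


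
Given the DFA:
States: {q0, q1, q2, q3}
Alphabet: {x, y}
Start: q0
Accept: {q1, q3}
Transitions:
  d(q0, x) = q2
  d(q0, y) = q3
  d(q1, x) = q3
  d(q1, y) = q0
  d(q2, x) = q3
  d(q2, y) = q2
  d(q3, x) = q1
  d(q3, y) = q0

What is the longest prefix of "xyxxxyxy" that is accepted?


Run the DFA, marking each prefix where the state is accepting:
  "" -> q0 [reject]
  "x" -> q2 [reject]
  "xy" -> q2 [reject]
  "xyx" -> q3 [accept]
  "xyxx" -> q1 [accept]
  "xyxxx" -> q3 [accept]
  "xyxxxy" -> q0 [reject]
  "xyxxxyx" -> q2 [reject]
  "xyxxxyxy" -> q2 [reject]

"xyxxx"


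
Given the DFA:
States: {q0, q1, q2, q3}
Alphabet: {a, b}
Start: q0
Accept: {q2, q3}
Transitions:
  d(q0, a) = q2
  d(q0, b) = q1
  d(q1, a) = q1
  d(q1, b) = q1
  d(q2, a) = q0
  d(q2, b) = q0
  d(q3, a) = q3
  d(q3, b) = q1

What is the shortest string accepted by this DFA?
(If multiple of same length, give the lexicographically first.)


BFS by string length (lex-first path to each state shown):
  len 0: q0<-""
  len 1: q1<-"b", q2<-"a"
Found accept state at length 1.

"a"


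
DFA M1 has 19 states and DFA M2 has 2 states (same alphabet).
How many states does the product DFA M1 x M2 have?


Product construction pairs every M1 state with every M2 state.
19 * 2 = 38

38


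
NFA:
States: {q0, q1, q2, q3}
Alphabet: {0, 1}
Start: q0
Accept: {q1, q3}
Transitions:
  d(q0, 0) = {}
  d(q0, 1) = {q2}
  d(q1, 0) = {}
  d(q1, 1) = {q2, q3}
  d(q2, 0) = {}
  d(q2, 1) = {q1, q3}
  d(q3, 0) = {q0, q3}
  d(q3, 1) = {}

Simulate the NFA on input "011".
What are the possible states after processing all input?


Start: {q0}
  --0--> {}
  --1--> {}
  --1--> {}

{} (empty set, no valid transitions)


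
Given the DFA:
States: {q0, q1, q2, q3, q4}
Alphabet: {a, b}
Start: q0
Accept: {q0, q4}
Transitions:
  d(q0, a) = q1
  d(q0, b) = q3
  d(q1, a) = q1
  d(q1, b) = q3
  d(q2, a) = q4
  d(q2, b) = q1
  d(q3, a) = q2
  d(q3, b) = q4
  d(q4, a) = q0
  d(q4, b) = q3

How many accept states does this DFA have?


Accept states listed: {q0, q4}
Counting: q0(1) q4(2)

2


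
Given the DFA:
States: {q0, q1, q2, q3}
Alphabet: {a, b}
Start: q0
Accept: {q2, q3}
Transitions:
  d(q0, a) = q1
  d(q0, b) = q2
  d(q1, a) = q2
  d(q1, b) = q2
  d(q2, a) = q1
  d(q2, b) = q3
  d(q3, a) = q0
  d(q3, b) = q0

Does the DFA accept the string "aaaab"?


Trace: q0 -> q1 -> q2 -> q1 -> q2 -> q3
Final state: q3
Accept states: {q2, q3}

Yes, accepted (final state q3 is an accept state)


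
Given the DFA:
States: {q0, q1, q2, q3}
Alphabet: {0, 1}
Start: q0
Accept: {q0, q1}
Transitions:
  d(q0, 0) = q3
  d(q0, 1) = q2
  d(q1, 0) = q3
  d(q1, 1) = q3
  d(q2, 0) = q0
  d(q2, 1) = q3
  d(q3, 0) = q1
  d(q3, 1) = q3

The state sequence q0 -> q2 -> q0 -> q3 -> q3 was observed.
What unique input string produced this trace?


Trace back each transition to find the symbol:
  q0 --[1]--> q2
  q2 --[0]--> q0
  q0 --[0]--> q3
  q3 --[1]--> q3

"1001"


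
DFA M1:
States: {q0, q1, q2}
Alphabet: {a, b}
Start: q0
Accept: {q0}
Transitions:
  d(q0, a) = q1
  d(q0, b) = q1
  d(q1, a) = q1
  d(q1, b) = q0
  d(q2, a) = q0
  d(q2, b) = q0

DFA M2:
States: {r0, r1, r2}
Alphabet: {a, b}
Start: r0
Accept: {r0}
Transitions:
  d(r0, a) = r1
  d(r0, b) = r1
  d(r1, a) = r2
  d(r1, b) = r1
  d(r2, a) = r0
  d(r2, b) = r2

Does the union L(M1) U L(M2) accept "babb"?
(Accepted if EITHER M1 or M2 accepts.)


M1: final=q1 accepted=False
M2: final=r2 accepted=False

No, union rejects (neither accepts)


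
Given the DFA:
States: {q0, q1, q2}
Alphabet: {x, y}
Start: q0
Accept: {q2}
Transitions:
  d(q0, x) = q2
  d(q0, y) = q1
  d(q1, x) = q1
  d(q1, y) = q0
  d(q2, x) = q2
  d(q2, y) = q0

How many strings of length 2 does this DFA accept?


Enumerating all length-2 strings:
  "xx" -> q2 [accept]
  "xy" -> q0 [reject]
  "yx" -> q1 [reject]
  "yy" -> q0 [reject]

1 out of 4


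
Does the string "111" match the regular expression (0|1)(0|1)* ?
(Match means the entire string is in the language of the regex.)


|string| = 3; first = '1'; last = '1'

Yes, "111" matches (0|1)(0|1)*


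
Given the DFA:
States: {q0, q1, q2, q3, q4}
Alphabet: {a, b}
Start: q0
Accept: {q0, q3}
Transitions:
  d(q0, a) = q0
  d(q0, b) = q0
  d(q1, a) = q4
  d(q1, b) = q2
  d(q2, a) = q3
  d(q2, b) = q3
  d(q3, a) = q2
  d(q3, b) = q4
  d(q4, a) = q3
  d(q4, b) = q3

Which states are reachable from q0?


BFS from q0:
  layer 0: {q0}

{q0}


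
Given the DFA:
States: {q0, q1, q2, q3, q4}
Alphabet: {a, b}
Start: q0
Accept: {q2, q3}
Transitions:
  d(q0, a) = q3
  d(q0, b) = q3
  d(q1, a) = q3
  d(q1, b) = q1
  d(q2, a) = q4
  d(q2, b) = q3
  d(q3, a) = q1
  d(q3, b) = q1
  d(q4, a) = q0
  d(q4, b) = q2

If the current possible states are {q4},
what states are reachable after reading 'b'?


Apply transition on 'b' from each current state:
  d(q4, b) = q2

{q2}


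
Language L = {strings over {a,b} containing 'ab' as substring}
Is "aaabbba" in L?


'ab' occurs at index 2

Yes, "aaabbba" is in L


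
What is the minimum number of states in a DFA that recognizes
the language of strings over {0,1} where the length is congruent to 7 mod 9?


States track (length) mod 9.
Need 9 states: one per remainder 0..8; accept = remainder 7.

9


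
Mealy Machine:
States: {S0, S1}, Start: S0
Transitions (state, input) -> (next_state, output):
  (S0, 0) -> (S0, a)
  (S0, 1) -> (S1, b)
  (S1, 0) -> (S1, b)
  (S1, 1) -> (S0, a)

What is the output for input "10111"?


Step-by-step:
  (S0, 1) -> (S1, b)
  (S1, 0) -> (S1, b)
  (S1, 1) -> (S0, a)
  (S0, 1) -> (S1, b)
  (S1, 1) -> (S0, a)

"bbaba"


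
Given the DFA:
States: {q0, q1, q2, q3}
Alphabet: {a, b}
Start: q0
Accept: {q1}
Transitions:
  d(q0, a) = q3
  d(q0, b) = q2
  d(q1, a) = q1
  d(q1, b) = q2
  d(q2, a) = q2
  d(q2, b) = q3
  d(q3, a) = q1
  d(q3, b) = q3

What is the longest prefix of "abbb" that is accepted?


Run the DFA, marking each prefix where the state is accepting:
  "" -> q0 [reject]
  "a" -> q3 [reject]
  "ab" -> q3 [reject]
  "abb" -> q3 [reject]
  "abbb" -> q3 [reject]

No prefix is accepted


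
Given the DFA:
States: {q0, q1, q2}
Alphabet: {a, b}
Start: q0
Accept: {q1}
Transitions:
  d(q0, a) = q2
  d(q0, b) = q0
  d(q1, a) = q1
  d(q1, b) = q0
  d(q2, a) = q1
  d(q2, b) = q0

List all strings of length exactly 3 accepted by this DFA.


All strings of length 3: 8 total
Accepted: 2

"aaa", "baa"


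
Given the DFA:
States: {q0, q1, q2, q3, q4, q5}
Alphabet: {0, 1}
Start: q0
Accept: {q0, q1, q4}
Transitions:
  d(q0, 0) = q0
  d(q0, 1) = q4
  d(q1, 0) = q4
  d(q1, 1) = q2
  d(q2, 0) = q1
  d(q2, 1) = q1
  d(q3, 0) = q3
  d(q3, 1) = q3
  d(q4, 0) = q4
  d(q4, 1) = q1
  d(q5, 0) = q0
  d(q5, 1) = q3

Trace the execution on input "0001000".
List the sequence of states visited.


Input: 0001000
d(q0, 0) = q0
d(q0, 0) = q0
d(q0, 0) = q0
d(q0, 1) = q4
d(q4, 0) = q4
d(q4, 0) = q4
d(q4, 0) = q4


q0 -> q0 -> q0 -> q0 -> q4 -> q4 -> q4 -> q4


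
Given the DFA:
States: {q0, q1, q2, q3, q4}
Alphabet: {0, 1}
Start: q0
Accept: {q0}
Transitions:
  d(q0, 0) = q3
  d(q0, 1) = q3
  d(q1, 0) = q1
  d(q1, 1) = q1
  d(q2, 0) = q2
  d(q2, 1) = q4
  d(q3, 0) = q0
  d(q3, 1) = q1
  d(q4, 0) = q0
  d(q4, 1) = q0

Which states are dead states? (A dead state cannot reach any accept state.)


Forward reachability from each state:
  q0 -> reaches accept state q0 (live)
  q1 -> reaches {q1}, no accept state (dead)
  q2 -> reaches accept state q0 (live)
  q3 -> reaches accept state q0 (live)
  q4 -> reaches accept state q0 (live)

{q1}


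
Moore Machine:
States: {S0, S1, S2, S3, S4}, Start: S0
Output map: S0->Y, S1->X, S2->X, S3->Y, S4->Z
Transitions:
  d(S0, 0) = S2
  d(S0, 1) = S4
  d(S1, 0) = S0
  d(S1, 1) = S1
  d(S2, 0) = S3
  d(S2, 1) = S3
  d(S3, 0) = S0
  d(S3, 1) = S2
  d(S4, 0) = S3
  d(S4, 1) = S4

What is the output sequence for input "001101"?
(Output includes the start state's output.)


Start: S0 (output Y)
  --0--> S2 (output X)
  --0--> S3 (output Y)
  --1--> S2 (output X)
  --1--> S3 (output Y)
  --0--> S0 (output Y)
  --1--> S4 (output Z)

"YXYXYYZ"


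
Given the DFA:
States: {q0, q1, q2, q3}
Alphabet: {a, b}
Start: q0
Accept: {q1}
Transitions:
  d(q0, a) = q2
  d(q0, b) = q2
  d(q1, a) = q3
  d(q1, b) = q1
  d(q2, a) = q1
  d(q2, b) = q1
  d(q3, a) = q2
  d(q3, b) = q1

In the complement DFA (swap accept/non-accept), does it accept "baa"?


Trace: q0 -> q2 -> q1 -> q3
Final: q3
Original accept: {q1}
Complement: q3 is not in original accept

Yes, complement accepts (original rejects)


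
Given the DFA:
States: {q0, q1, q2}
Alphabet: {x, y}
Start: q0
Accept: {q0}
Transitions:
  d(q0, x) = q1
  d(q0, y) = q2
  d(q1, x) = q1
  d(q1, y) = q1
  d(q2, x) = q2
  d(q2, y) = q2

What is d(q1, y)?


Looking up transition d(q1, y)

q1


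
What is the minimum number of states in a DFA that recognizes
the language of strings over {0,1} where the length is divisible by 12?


States track (length) mod 12.
Need 12 states: one per remainder 0..11; accept = remainder 0.

12


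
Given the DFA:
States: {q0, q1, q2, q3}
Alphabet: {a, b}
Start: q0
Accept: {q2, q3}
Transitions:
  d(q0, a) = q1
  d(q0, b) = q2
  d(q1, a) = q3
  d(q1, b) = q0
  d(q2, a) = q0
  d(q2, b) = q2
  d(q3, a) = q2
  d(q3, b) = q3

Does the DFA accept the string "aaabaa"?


Trace: q0 -> q1 -> q3 -> q2 -> q2 -> q0 -> q1
Final state: q1
Accept states: {q2, q3}

No, rejected (final state q1 is not an accept state)


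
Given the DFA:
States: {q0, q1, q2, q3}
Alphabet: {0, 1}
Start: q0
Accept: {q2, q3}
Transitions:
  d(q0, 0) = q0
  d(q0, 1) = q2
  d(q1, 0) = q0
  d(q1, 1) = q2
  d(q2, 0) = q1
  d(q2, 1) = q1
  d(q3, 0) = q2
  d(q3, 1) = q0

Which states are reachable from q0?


BFS from q0:
  layer 0: {q0}
  layer 1: {q2}
  layer 2: {q1}

{q0, q1, q2}


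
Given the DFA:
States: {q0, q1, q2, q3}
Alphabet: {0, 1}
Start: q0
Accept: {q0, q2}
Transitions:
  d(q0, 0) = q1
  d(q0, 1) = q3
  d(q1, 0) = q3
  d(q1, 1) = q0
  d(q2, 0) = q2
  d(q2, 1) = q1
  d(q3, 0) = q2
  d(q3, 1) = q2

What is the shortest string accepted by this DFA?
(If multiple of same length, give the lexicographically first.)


BFS by string length (lex-first path to each state shown):
  len 0: q0<-""
Found accept state at length 0.

"" (empty string)


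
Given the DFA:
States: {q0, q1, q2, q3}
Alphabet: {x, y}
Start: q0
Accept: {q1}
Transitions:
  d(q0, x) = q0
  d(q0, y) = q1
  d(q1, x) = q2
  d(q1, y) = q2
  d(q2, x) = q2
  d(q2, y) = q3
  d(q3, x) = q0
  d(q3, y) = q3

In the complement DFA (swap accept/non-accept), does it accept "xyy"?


Trace: q0 -> q0 -> q1 -> q2
Final: q2
Original accept: {q1}
Complement: q2 is not in original accept

Yes, complement accepts (original rejects)


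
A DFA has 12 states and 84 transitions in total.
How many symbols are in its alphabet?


Each state has exactly one transition per symbol.
|alphabet| = transitions / states = 84 / 12 = 7

7


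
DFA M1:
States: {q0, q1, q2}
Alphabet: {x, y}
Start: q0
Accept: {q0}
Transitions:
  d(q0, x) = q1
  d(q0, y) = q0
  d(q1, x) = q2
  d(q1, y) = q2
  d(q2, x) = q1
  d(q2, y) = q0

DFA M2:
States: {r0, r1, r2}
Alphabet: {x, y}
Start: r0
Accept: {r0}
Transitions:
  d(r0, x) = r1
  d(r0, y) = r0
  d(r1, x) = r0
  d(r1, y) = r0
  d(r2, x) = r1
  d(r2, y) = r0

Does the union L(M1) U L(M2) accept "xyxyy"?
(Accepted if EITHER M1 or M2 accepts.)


M1: final=q0 accepted=True
M2: final=r0 accepted=True

Yes, union accepts


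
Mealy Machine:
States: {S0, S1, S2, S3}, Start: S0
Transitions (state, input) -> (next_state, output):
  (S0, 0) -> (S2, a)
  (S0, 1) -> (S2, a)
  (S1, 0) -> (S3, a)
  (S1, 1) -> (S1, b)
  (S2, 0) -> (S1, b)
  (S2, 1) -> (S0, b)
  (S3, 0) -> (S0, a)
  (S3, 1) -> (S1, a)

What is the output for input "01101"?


Step-by-step:
  (S0, 0) -> (S2, a)
  (S2, 1) -> (S0, b)
  (S0, 1) -> (S2, a)
  (S2, 0) -> (S1, b)
  (S1, 1) -> (S1, b)

"ababb"


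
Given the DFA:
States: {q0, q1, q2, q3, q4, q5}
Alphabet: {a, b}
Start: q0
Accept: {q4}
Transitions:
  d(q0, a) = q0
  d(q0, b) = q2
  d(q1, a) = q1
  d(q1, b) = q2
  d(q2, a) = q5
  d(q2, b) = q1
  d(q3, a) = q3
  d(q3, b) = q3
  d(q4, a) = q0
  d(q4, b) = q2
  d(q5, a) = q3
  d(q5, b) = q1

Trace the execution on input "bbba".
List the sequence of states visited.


Input: bbba
d(q0, b) = q2
d(q2, b) = q1
d(q1, b) = q2
d(q2, a) = q5


q0 -> q2 -> q1 -> q2 -> q5


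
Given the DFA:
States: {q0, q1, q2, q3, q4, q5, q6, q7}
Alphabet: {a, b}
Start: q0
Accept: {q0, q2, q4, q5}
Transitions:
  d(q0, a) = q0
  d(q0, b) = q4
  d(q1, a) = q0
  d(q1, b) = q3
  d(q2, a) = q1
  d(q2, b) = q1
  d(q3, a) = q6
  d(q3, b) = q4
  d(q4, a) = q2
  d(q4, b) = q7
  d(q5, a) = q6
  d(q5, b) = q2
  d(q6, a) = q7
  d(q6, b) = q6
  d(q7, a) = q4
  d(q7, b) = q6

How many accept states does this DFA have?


Accept states listed: {q0, q2, q4, q5}
Counting: q0(1) q2(2) q4(3) q5(4)

4


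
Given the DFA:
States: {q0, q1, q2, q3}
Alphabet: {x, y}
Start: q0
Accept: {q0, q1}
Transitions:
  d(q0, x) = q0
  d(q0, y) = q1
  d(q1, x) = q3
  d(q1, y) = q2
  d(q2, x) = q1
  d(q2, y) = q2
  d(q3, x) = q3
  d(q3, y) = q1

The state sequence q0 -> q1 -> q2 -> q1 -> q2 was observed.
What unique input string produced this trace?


Trace back each transition to find the symbol:
  q0 --[y]--> q1
  q1 --[y]--> q2
  q2 --[x]--> q1
  q1 --[y]--> q2

"yyxy"


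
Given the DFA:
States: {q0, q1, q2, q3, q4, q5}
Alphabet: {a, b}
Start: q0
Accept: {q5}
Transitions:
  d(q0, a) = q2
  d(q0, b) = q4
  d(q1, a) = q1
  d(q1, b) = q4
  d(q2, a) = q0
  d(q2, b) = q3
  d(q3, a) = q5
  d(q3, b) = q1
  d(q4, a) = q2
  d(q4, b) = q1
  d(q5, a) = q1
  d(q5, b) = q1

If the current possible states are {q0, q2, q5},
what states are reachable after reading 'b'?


Apply transition on 'b' from each current state:
  d(q0, b) = q4
  d(q2, b) = q3
  d(q5, b) = q1

{q1, q3, q4}


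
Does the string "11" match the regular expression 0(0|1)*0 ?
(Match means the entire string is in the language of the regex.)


|string| = 2; first = '1'; last = '1'

No, "11" does not match 0(0|1)*0


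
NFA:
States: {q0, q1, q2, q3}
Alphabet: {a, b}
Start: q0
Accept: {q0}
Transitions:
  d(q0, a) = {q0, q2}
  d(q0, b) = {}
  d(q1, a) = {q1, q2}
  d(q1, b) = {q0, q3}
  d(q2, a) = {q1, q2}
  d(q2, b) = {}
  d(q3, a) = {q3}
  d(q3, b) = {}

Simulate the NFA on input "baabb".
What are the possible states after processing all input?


Start: {q0}
  --b--> {}
  --a--> {}
  --a--> {}
  --b--> {}
  --b--> {}

{} (empty set, no valid transitions)


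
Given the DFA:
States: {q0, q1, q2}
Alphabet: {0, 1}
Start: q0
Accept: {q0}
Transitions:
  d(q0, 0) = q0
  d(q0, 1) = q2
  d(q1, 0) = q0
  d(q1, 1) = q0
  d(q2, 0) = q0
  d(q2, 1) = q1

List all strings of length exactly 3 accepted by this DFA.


All strings of length 3: 8 total
Accepted: 5

"000", "010", "100", "110", "111"


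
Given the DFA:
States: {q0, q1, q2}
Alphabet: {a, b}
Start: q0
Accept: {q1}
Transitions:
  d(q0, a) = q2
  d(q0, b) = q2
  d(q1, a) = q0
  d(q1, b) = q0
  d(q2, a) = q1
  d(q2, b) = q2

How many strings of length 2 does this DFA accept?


Enumerating all length-2 strings:
  "aa" -> q1 [accept]
  "ab" -> q2 [reject]
  "ba" -> q1 [accept]
  "bb" -> q2 [reject]

2 out of 4


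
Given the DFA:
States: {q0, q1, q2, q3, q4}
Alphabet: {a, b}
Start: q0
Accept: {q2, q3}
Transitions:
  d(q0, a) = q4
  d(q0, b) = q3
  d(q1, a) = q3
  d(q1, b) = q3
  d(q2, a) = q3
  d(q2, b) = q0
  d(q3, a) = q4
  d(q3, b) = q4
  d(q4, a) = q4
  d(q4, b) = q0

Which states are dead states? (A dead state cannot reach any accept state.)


Forward reachability from each state:
  q0 -> reaches accept state q3 (live)
  q1 -> reaches accept state q3 (live)
  q2 -> reaches accept state q2 (live)
  q3 -> reaches accept state q3 (live)
  q4 -> reaches accept state q3 (live)

None (all states can reach an accept state)


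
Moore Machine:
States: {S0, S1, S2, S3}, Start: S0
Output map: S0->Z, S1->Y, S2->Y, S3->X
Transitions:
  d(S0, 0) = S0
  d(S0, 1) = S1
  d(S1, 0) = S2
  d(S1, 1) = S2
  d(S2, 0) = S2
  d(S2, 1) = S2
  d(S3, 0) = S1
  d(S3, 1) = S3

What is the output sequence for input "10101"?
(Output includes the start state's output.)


Start: S0 (output Z)
  --1--> S1 (output Y)
  --0--> S2 (output Y)
  --1--> S2 (output Y)
  --0--> S2 (output Y)
  --1--> S2 (output Y)

"ZYYYYY"


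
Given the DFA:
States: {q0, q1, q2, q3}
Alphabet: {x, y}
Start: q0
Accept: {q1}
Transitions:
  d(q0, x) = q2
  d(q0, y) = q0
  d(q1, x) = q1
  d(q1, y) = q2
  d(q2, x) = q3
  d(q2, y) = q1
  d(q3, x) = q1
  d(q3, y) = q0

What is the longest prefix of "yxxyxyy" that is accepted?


Run the DFA, marking each prefix where the state is accepting:
  "" -> q0 [reject]
  "y" -> q0 [reject]
  "yx" -> q2 [reject]
  "yxx" -> q3 [reject]
  "yxxy" -> q0 [reject]
  "yxxyx" -> q2 [reject]
  "yxxyxy" -> q1 [accept]
  "yxxyxyy" -> q2 [reject]

"yxxyxy"


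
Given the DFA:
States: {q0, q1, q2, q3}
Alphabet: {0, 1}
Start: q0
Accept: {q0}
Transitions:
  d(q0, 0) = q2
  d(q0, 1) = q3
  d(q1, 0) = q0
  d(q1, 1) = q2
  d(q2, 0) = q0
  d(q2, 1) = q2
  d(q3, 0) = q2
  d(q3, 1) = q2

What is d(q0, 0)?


Looking up transition d(q0, 0)

q2


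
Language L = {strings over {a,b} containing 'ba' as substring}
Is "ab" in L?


'ba' does not occur

No, "ab" is not in L


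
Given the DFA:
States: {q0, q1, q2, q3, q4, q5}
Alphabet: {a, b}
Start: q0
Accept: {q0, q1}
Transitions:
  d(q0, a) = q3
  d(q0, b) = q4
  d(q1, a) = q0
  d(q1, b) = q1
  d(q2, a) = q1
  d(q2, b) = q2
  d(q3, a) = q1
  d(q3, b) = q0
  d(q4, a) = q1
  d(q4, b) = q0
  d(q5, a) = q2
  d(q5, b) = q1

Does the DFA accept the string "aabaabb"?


Trace: q0 -> q3 -> q1 -> q1 -> q0 -> q3 -> q0 -> q4
Final state: q4
Accept states: {q0, q1}

No, rejected (final state q4 is not an accept state)


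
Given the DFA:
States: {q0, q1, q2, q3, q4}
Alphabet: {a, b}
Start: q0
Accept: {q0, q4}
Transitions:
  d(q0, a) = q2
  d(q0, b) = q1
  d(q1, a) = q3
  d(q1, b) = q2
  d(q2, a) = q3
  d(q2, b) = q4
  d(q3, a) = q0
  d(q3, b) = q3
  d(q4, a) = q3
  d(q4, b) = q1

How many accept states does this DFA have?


Accept states listed: {q0, q4}
Counting: q0(1) q4(2)

2


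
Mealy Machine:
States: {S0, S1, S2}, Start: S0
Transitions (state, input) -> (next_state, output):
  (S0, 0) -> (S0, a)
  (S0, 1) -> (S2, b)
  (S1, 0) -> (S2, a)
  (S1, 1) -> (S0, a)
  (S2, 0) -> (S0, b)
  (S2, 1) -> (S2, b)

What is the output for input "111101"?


Step-by-step:
  (S0, 1) -> (S2, b)
  (S2, 1) -> (S2, b)
  (S2, 1) -> (S2, b)
  (S2, 1) -> (S2, b)
  (S2, 0) -> (S0, b)
  (S0, 1) -> (S2, b)

"bbbbbb"


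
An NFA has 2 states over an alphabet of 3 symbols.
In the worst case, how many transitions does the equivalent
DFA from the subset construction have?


Subset construction: one DFA state per subset of NFA states = 2^2 = 4 states.
Each DFA state has 3 outgoing transitions: 4 * 3 = 12

12


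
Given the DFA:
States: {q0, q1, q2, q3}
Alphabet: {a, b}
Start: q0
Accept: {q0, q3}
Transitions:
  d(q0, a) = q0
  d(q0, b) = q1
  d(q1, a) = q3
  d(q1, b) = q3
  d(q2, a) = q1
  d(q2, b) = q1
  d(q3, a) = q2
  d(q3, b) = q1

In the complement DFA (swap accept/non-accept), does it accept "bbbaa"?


Trace: q0 -> q1 -> q3 -> q1 -> q3 -> q2
Final: q2
Original accept: {q0, q3}
Complement: q2 is not in original accept

Yes, complement accepts (original rejects)


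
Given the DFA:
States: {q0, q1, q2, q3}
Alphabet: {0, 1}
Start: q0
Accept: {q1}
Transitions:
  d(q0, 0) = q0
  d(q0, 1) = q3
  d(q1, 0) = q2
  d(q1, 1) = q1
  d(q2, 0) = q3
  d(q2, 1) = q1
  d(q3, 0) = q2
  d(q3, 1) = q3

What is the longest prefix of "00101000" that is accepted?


Run the DFA, marking each prefix where the state is accepting:
  "" -> q0 [reject]
  "0" -> q0 [reject]
  "00" -> q0 [reject]
  "001" -> q3 [reject]
  "0010" -> q2 [reject]
  "00101" -> q1 [accept]
  "001010" -> q2 [reject]
  "0010100" -> q3 [reject]
  "00101000" -> q2 [reject]

"00101"


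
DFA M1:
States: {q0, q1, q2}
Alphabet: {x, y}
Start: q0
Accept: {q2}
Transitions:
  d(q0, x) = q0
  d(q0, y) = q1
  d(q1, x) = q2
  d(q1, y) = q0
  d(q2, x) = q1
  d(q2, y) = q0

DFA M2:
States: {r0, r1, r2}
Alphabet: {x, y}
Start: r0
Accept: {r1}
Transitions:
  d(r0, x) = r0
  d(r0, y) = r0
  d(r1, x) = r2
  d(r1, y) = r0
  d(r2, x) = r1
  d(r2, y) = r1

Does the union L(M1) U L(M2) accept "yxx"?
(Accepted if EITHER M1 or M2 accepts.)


M1: final=q1 accepted=False
M2: final=r0 accepted=False

No, union rejects (neither accepts)


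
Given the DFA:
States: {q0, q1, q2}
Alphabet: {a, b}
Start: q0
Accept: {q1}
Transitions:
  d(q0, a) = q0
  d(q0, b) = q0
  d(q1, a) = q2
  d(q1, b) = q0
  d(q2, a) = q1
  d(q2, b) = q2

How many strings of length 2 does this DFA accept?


Enumerating all length-2 strings:
  "aa" -> q0 [reject]
  "ab" -> q0 [reject]
  "ba" -> q0 [reject]
  "bb" -> q0 [reject]

0 out of 4


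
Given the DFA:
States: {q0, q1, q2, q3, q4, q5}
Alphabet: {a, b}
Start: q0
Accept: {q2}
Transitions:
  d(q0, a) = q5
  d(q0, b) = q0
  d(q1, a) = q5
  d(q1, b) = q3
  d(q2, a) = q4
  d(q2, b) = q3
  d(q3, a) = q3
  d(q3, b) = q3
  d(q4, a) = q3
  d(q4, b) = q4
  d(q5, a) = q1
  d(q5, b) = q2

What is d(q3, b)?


Looking up transition d(q3, b)

q3


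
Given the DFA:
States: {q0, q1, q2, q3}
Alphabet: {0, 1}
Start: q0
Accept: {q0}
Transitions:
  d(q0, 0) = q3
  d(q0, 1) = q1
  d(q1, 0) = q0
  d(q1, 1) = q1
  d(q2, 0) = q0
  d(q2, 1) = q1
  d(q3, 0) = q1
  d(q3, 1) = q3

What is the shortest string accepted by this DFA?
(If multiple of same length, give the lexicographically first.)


BFS by string length (lex-first path to each state shown):
  len 0: q0<-""
Found accept state at length 0.

"" (empty string)


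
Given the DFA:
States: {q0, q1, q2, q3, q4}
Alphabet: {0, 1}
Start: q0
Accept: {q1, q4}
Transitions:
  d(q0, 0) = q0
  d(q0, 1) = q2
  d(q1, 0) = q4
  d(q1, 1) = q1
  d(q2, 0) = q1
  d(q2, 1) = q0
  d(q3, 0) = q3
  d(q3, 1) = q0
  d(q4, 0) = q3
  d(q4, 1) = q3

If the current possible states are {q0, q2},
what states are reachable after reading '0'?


Apply transition on '0' from each current state:
  d(q0, 0) = q0
  d(q2, 0) = q1

{q0, q1}


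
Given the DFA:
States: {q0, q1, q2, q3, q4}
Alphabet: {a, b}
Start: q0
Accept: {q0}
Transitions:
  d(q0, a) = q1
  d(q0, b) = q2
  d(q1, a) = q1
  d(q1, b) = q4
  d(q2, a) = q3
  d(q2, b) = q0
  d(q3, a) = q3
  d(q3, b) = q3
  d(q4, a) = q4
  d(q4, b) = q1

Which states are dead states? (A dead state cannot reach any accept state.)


Forward reachability from each state:
  q0 -> reaches accept state q0 (live)
  q1 -> reaches {q1, q4}, no accept state (dead)
  q2 -> reaches accept state q0 (live)
  q3 -> reaches {q3}, no accept state (dead)
  q4 -> reaches {q1, q4}, no accept state (dead)

{q1, q3, q4}


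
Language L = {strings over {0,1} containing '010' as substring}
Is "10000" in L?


'010' does not occur

No, "10000" is not in L


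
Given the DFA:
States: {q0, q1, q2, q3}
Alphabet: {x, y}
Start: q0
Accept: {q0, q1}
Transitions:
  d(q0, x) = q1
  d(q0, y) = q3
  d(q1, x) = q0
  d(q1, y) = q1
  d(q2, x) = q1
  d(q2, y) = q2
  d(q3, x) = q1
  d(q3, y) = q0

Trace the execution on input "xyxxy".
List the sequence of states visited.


Input: xyxxy
d(q0, x) = q1
d(q1, y) = q1
d(q1, x) = q0
d(q0, x) = q1
d(q1, y) = q1


q0 -> q1 -> q1 -> q0 -> q1 -> q1


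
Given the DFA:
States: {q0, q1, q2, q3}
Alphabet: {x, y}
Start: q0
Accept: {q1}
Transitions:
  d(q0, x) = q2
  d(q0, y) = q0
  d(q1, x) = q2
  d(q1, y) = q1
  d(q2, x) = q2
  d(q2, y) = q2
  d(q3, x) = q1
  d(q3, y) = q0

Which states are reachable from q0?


BFS from q0:
  layer 0: {q0}
  layer 1: {q2}

{q0, q2}


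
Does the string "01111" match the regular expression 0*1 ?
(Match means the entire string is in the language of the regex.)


|string| = 5; first = '0'; last = '1'

No, "01111" does not match 0*1


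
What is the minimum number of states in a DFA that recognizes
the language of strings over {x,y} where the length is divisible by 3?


States track (length) mod 3.
Need 3 states: one per remainder 0..2; accept = remainder 0.

3


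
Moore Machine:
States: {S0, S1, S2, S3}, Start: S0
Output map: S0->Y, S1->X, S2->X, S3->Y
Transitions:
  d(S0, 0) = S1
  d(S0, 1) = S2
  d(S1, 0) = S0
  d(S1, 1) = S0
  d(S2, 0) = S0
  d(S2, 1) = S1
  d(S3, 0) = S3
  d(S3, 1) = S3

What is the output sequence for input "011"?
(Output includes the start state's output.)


Start: S0 (output Y)
  --0--> S1 (output X)
  --1--> S0 (output Y)
  --1--> S2 (output X)

"YXYX"


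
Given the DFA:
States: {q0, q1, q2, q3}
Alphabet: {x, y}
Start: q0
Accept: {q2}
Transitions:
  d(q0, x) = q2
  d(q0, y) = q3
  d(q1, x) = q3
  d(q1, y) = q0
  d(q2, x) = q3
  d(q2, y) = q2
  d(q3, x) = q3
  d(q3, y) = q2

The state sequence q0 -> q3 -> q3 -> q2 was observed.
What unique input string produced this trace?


Trace back each transition to find the symbol:
  q0 --[y]--> q3
  q3 --[x]--> q3
  q3 --[y]--> q2

"yxy"


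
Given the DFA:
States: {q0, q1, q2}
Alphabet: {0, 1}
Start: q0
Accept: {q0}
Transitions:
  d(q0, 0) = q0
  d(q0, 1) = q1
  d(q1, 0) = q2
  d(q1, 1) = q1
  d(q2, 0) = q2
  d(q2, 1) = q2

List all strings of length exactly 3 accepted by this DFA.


All strings of length 3: 8 total
Accepted: 1

"000"


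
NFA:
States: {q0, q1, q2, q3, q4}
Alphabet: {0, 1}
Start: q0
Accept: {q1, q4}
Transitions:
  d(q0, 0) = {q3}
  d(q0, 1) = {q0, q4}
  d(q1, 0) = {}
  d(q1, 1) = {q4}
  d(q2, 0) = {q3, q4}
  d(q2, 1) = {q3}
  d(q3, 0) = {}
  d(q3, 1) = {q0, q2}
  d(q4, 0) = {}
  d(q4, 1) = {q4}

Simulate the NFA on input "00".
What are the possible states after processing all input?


Start: {q0}
  --0--> {q3}
  --0--> {}

{} (empty set, no valid transitions)


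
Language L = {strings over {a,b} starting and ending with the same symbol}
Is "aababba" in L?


first = 'a', last = 'a'

Yes, "aababba" is in L


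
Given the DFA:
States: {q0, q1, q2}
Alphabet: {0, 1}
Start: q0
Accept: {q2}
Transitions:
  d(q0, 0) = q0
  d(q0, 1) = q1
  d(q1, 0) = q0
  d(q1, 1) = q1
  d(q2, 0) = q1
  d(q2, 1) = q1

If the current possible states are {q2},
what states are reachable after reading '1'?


Apply transition on '1' from each current state:
  d(q2, 1) = q1

{q1}


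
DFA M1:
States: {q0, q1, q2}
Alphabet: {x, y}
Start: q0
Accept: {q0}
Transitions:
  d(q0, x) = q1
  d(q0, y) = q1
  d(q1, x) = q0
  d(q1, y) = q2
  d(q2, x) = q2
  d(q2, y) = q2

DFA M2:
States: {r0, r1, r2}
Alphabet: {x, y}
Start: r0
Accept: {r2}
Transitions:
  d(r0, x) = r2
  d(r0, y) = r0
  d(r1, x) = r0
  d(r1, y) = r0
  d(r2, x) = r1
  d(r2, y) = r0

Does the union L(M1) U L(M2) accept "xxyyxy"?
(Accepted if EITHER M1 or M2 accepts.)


M1: final=q2 accepted=False
M2: final=r0 accepted=False

No, union rejects (neither accepts)


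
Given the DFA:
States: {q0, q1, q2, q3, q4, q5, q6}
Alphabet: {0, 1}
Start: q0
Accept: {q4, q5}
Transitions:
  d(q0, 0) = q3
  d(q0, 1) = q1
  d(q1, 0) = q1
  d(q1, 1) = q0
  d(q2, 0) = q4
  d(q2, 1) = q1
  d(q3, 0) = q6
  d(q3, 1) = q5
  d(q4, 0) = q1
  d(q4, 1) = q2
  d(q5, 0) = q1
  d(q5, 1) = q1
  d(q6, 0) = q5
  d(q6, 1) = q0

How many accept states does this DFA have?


Accept states listed: {q4, q5}
Counting: q4(1) q5(2)

2


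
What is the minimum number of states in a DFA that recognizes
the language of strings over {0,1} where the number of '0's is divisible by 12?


States track (count of '0') mod 12.
Need 12 states: one per remainder 0..11; accept = remainder 0.

12


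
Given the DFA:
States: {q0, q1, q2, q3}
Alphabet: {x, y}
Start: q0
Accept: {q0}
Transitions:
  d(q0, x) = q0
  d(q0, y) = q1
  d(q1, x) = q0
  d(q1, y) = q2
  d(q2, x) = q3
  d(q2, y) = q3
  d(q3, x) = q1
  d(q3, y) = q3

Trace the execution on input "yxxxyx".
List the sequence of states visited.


Input: yxxxyx
d(q0, y) = q1
d(q1, x) = q0
d(q0, x) = q0
d(q0, x) = q0
d(q0, y) = q1
d(q1, x) = q0


q0 -> q1 -> q0 -> q0 -> q0 -> q1 -> q0


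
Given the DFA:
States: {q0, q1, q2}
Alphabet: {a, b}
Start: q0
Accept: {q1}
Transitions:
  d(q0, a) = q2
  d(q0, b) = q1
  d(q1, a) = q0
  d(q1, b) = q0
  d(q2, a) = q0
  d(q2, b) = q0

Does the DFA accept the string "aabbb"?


Trace: q0 -> q2 -> q0 -> q1 -> q0 -> q1
Final state: q1
Accept states: {q1}

Yes, accepted (final state q1 is an accept state)


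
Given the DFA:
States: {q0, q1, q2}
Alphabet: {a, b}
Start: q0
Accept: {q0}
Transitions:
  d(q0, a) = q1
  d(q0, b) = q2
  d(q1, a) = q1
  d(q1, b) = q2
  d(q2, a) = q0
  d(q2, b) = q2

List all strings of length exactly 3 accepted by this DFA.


All strings of length 3: 8 total
Accepted: 2

"aba", "bba"


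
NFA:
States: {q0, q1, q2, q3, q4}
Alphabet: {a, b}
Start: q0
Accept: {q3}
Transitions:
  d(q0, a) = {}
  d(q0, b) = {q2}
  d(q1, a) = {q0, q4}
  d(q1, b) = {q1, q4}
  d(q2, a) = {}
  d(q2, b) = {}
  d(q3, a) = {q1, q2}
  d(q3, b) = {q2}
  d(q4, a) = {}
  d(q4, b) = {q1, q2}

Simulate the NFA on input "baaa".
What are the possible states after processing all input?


Start: {q0}
  --b--> {q2}
  --a--> {}
  --a--> {}
  --a--> {}

{} (empty set, no valid transitions)


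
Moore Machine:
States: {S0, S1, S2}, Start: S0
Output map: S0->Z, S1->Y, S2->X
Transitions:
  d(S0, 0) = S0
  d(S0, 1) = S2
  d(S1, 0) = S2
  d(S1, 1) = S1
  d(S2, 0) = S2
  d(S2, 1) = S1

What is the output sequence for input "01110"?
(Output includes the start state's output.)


Start: S0 (output Z)
  --0--> S0 (output Z)
  --1--> S2 (output X)
  --1--> S1 (output Y)
  --1--> S1 (output Y)
  --0--> S2 (output X)

"ZZXYYX"


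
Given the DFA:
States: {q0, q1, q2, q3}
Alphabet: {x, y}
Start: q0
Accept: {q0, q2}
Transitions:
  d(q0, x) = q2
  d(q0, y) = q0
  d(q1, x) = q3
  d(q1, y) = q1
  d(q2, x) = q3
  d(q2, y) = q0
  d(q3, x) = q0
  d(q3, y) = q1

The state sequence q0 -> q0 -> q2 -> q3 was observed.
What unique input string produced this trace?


Trace back each transition to find the symbol:
  q0 --[y]--> q0
  q0 --[x]--> q2
  q2 --[x]--> q3

"yxx"


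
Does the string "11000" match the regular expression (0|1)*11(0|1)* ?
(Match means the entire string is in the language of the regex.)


|string| = 5; first = '1'; last = '0'

Yes, "11000" matches (0|1)*11(0|1)*


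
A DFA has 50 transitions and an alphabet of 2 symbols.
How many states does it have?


Each state has exactly one transition per symbol.
states = transitions / |alphabet| = 50 / 2 = 25

25


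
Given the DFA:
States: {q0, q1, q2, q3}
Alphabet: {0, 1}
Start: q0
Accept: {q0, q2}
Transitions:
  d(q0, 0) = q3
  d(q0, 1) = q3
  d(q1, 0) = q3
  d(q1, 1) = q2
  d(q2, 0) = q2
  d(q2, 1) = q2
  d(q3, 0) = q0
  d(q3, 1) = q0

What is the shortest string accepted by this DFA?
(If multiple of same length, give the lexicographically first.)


BFS by string length (lex-first path to each state shown):
  len 0: q0<-""
Found accept state at length 0.

"" (empty string)


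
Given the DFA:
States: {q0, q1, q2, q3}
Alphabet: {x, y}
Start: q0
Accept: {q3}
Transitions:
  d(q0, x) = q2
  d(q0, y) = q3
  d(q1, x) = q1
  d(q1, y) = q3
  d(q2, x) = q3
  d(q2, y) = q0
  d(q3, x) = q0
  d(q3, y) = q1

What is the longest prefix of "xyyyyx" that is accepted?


Run the DFA, marking each prefix where the state is accepting:
  "" -> q0 [reject]
  "x" -> q2 [reject]
  "xy" -> q0 [reject]
  "xyy" -> q3 [accept]
  "xyyy" -> q1 [reject]
  "xyyyy" -> q3 [accept]
  "xyyyyx" -> q0 [reject]

"xyyyy"


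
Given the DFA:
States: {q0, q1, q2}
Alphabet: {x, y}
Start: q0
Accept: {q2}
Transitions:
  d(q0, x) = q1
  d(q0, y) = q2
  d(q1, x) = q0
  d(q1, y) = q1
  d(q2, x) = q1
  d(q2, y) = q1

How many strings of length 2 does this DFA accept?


Enumerating all length-2 strings:
  "xx" -> q0 [reject]
  "xy" -> q1 [reject]
  "yx" -> q1 [reject]
  "yy" -> q1 [reject]

0 out of 4
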